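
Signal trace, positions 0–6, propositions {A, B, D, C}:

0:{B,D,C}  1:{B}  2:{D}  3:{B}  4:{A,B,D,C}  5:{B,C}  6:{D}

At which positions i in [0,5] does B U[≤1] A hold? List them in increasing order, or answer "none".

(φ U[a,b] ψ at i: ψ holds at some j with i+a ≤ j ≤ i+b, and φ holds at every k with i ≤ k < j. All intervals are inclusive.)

3, 4

Evaluate at each i in [0,5]:
  i=0: ✗ (no rhs in [0,1])
  i=1: ✗ (no rhs in [1,2])
  i=2: ✗ (no rhs in [2,3])
  i=3: ✓ (rhs at j=4; lhs holds on [3,3])
  i=4: ✓ (rhs at j=4)
  i=5: ✗ (no rhs in [5,6])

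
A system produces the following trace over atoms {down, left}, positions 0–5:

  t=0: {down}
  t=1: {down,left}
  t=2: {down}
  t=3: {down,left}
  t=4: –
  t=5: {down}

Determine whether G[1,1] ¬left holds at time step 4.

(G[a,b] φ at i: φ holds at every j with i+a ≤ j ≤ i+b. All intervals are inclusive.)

True

Check ¬left at every j in [5,5]:
  j=5: true
All positions satisfy it → formula holds.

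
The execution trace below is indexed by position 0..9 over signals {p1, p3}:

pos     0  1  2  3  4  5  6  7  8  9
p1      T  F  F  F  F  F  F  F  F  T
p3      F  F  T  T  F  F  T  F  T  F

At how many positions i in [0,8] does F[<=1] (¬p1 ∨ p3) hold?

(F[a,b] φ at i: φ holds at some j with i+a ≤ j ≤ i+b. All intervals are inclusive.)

9

Evaluate at each i in [0,8]:
  i=0: ✓ (witness j=1)
  i=1: ✓ (witness j=1)
  i=2: ✓ (witness j=2)
  i=3: ✓ (witness j=3)
  i=4: ✓ (witness j=4)
  i=5: ✓ (witness j=5)
  i=6: ✓ (witness j=6)
  i=7: ✓ (witness j=7)
  i=8: ✓ (witness j=8)
Positions where it holds: {0, 1, 2, 3, 4, 5, 6, 7, 8} → 9.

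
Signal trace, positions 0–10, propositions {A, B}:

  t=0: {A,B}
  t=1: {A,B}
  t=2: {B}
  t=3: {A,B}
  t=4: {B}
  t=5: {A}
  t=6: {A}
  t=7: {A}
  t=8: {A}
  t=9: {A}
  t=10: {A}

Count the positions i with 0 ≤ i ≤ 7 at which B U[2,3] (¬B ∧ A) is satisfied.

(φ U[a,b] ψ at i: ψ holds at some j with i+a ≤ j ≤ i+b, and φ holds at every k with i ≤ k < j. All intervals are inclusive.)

2

Evaluate at each i in [0,7]:
  i=0: ✗ (no rhs in [2,3])
  i=1: ✗ (no rhs in [3,4])
  i=2: ✓ (rhs at j=5; lhs holds on [2,4])
  i=3: ✓ (rhs at j=5; lhs holds on [3,4])
  i=4: ✗ (lhs fails at k=5 before rhs at j=6)
  i=5: ✗ (lhs fails at k=5 before rhs at j=7)
  i=6: ✗ (lhs fails at k=6 before rhs at j=8)
  i=7: ✗ (lhs fails at k=7 before rhs at j=9)
Positions where it holds: {2, 3} → 2.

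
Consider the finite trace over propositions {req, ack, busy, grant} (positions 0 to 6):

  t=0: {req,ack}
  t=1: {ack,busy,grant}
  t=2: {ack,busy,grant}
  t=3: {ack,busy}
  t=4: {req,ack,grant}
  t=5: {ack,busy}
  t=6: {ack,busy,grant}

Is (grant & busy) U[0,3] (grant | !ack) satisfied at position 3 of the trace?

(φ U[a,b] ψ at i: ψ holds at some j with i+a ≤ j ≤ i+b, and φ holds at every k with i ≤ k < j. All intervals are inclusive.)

Need some j in [3,6] with (grant | !ack), and (grant & busy) at every k in [3,j-1].
  j=3: (grant | !ack) false.
  j=4: (grant | !ack) holds, but (grant & busy) fails at k=3 → not this j.
  j=5: (grant | !ack) false.
  j=6: (grant | !ack) holds, but (grant & busy) fails at k=3 → not this j.
No j in the window works → until fails.

No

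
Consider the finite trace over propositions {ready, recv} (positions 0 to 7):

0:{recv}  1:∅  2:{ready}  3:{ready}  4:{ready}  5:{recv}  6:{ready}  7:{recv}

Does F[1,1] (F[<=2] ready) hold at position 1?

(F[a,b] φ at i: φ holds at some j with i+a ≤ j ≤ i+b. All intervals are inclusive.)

Holds

Check F[<=2] ready at each j in [2,2]:
  j=2: holds (witness at 2)
Found at j=2 → formula holds.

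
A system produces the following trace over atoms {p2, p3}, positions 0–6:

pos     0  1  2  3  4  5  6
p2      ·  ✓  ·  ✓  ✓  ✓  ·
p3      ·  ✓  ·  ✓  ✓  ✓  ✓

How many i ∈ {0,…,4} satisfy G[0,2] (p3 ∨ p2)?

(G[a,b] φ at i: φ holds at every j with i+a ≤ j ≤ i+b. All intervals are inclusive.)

2

Evaluate at each i in [0,4]:
  i=0: ✗ (fails at j=0)
  i=1: ✗ (fails at j=2)
  i=2: ✗ (fails at j=2)
  i=3: ✓ (all of [3,5])
  i=4: ✓ (all of [4,6])
Positions where it holds: {3, 4} → 2.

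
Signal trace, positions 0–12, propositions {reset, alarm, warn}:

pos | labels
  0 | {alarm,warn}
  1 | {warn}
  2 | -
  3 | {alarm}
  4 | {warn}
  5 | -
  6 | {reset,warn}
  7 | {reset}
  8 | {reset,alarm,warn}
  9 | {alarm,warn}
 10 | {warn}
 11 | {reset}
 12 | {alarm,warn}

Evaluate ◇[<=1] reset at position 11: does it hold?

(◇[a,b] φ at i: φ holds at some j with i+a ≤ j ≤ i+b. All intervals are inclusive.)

Holds

Check reset at each j in [11,12]:
  j=11: true
  j=12: false
Found at j=11 → formula holds.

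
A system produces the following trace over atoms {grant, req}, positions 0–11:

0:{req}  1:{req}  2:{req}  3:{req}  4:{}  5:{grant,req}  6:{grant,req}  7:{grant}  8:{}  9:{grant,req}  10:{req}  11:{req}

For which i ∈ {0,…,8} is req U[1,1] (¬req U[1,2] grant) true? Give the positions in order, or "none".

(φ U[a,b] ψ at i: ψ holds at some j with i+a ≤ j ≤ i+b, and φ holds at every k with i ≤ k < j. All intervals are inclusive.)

Evaluate at each i in [0,8]:
  i=0: ✗ (no rhs in [1,1])
  i=1: ✗ (no rhs in [2,2])
  i=2: ✗ (no rhs in [3,3])
  i=3: ✓ (rhs at j=4; lhs holds on [3,3])
  i=4: ✗ (no rhs in [5,5])
  i=5: ✗ (no rhs in [6,6])
  i=6: ✓ (rhs at j=7; lhs holds on [6,6])
  i=7: ✗ (lhs fails at k=7 before rhs at j=8)
  i=8: ✗ (no rhs in [9,9])

3, 6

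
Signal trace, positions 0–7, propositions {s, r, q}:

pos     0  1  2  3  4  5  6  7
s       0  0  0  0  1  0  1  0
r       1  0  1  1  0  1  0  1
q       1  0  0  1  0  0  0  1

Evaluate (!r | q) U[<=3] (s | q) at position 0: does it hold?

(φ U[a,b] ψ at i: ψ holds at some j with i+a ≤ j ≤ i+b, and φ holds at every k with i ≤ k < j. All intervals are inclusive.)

Need some j in [0,3] with (s | q), and (!r | q) at every k in [0,j-1].
  j=0: (s | q) holds; no prefix to check → satisfied.

True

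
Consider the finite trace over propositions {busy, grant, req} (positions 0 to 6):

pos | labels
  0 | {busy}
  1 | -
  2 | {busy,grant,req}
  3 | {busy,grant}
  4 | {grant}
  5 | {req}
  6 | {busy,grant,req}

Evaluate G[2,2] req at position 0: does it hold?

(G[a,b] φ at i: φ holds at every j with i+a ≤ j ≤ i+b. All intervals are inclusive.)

Check req at every j in [2,2]:
  j=2: true
All positions satisfy it → formula holds.

Holds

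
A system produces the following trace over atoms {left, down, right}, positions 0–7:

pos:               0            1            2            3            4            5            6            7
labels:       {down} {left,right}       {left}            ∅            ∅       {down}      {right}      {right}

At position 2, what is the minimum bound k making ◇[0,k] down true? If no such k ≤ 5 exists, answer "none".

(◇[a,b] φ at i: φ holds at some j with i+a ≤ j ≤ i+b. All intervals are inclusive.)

3

Scan j = 2,3,… for down:
  j=2: fails
  j=3: fails
  j=4: fails
  j=5: holds
First hit at j=5, so smallest k = 5-2 = 3.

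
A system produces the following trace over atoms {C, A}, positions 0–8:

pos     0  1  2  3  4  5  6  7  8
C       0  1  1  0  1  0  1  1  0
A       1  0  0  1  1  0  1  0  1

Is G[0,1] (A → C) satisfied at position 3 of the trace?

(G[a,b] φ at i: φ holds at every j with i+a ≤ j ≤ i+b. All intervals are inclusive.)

Check (A → C) at every j in [3,4]:
  j=3: antecedent true; consequent false → ✗
  j=4: antecedent true; consequent true → ✓
Fails at j=3 → formula fails.

False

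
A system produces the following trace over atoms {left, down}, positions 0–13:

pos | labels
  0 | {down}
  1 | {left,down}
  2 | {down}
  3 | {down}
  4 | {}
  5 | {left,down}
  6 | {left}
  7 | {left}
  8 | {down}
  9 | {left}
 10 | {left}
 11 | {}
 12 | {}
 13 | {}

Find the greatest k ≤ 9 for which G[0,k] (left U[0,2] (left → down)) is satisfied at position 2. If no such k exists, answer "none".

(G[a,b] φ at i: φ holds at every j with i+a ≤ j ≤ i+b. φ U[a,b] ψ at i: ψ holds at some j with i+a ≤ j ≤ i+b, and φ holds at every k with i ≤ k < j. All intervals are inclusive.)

(left U[0,2] (left → down)) must hold from j=2 onward; find where it first fails.
  j=2: holds
  j=3: holds
  j=4: holds
  j=5: holds
  j=6: holds
  j=7: holds
  j=8: holds
  j=9: holds
  j=10: holds
  j=11: holds
Holds through j=11; largest k = 9.

9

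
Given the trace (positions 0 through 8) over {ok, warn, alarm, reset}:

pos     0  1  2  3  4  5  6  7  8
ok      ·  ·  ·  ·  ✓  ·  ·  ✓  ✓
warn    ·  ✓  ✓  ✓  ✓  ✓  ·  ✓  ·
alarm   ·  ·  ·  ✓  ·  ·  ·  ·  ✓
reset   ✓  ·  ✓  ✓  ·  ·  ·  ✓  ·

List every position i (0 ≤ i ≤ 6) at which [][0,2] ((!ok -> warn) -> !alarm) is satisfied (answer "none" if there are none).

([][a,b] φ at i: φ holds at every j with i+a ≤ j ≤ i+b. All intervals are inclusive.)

0, 4, 5

Evaluate at each i in [0,6]:
  i=0: ✓ (all of [0,2])
  i=1: ✗ (fails at j=3)
  i=2: ✗ (fails at j=3)
  i=3: ✗ (fails at j=3)
  i=4: ✓ (all of [4,6])
  i=5: ✓ (all of [5,7])
  i=6: ✗ (fails at j=8)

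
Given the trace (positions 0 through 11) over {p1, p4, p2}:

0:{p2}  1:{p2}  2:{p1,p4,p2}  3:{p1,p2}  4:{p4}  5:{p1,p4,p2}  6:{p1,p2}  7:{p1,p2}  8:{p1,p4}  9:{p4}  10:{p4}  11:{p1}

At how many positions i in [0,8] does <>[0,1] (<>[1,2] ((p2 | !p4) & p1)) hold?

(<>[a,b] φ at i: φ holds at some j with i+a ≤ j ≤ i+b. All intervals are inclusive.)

8

Evaluate at each i in [0,8]:
  i=0: ✓ (witness j=0)
  i=1: ✓ (witness j=1)
  i=2: ✓ (witness j=2)
  i=3: ✓ (witness j=3)
  i=4: ✓ (witness j=4)
  i=5: ✓ (witness j=5)
  i=6: ✓ (witness j=6)
  i=7: ✗ (none in [7,8])
  i=8: ✓ (witness j=9)
Positions where it holds: {0, 1, 2, 3, 4, 5, 6, 8} → 8.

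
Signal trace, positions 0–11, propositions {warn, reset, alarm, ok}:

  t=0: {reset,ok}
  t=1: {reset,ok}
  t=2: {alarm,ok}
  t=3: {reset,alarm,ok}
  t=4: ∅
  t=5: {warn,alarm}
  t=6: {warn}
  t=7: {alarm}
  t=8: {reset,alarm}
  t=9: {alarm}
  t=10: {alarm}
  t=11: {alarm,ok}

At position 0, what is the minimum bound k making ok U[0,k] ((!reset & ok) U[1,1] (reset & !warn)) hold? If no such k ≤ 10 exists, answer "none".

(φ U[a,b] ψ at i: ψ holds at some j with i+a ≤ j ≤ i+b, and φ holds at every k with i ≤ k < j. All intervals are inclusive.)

Need earliest j ≥ 0 with ((!reset & ok) U[1,1] (reset & !warn)), and ok at every k in [0,j-1].
  j=0: rhs fails.
  j=1: rhs fails.
  j=2: rhs holds; lhs holds on [0,1]. k = 2.

2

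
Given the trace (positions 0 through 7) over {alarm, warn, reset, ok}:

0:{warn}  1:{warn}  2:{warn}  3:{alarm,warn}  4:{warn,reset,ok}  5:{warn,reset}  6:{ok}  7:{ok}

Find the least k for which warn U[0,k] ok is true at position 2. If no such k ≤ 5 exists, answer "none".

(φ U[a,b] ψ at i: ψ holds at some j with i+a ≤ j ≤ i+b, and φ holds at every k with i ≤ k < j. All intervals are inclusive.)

Need earliest j ≥ 2 with ok, and warn at every k in [2,j-1].
  j=2: rhs fails.
  j=3: rhs fails.
  j=4: rhs holds; lhs holds on [2,3]. k = 2.

2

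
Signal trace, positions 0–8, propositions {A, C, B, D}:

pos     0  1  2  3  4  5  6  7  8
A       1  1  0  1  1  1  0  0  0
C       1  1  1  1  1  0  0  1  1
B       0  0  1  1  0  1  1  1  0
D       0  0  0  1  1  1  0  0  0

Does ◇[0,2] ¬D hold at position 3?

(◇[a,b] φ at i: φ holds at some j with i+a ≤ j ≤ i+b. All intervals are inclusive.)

No

Check ¬D at each j in [3,5]:
  j=3: false
  j=4: false
  j=5: false
No position in the window satisfies it → formula fails.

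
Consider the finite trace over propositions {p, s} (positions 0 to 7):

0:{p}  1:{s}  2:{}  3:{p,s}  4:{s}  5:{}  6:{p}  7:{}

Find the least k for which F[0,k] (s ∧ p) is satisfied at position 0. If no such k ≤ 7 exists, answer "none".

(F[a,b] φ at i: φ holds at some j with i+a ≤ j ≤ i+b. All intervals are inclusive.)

Scan j = 0,1,… for (s ∧ p):
  j=0: fails
  j=1: fails
  j=2: fails
  j=3: holds
First hit at j=3, so smallest k = 3-0 = 3.

3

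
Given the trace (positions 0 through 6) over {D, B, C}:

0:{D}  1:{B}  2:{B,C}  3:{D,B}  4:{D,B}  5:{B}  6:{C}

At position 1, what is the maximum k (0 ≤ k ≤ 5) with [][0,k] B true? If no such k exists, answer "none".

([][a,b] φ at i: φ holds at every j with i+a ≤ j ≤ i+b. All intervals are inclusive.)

4

B must hold from j=1 onward; find where it first fails.
  j=1: holds
  j=2: holds
  j=3: holds
  j=4: holds
  j=5: holds
  j=6: fails
Holds on [1,5], so largest k = 4.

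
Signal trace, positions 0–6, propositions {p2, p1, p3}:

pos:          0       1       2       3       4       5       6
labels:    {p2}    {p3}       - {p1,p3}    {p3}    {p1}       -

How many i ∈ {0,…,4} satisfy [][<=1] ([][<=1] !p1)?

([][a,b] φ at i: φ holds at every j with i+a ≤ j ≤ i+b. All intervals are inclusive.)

Evaluate at each i in [0,4]:
  i=0: ✓ (all of [0,1])
  i=1: ✗ (fails at j=2)
  i=2: ✗ (fails at j=2)
  i=3: ✗ (fails at j=3)
  i=4: ✗ (fails at j=4)
Positions where it holds: {0} → 1.

1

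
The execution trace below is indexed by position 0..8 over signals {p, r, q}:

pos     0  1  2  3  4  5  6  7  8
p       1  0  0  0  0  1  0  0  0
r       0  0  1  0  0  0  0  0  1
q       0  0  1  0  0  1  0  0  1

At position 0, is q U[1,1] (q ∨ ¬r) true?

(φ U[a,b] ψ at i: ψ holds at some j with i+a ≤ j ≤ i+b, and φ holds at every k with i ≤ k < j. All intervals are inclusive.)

Need some j in [1,1] with (q ∨ ¬r), and q at every k in [0,j-1].
  j=1: (q ∨ ¬r) holds, but q fails at k=0 → not this j.
No j in the window works → until fails.

Does not hold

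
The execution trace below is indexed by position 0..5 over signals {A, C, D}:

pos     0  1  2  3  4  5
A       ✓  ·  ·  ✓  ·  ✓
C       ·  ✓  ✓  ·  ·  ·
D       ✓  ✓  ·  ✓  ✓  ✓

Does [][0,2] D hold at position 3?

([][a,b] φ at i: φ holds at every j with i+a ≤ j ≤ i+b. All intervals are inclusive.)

Check D at every j in [3,5]:
  j=3: true
  j=4: true
  j=5: true
All positions satisfy it → formula holds.

True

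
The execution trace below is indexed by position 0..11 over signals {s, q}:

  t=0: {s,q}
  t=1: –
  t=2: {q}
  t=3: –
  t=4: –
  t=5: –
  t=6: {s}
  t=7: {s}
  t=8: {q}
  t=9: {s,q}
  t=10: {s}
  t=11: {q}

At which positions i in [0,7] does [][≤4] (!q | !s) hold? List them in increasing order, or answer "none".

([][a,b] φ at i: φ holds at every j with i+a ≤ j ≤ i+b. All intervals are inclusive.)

1, 2, 3, 4

Evaluate at each i in [0,7]:
  i=0: ✗ (fails at j=0)
  i=1: ✓ (all of [1,5])
  i=2: ✓ (all of [2,6])
  i=3: ✓ (all of [3,7])
  i=4: ✓ (all of [4,8])
  i=5: ✗ (fails at j=9)
  i=6: ✗ (fails at j=9)
  i=7: ✗ (fails at j=9)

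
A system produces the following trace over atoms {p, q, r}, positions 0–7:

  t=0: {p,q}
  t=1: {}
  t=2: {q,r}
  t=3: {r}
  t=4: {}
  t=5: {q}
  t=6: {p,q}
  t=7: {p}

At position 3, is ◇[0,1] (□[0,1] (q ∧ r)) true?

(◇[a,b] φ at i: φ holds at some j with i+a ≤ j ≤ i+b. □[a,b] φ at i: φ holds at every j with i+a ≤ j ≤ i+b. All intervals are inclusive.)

Does not hold

Check □[0,1] (q ∧ r) at each j in [3,4]:
  j=3: fails at 3
  j=4: fails at 4
No position in the window satisfies it → formula fails.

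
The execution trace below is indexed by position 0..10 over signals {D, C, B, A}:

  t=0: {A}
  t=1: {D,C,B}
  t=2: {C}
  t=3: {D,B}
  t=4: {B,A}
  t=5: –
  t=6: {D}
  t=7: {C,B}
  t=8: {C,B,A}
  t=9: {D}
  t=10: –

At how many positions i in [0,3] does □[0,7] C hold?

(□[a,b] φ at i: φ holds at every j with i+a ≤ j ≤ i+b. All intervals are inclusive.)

Evaluate at each i in [0,3]:
  i=0: ✗ (fails at j=0)
  i=1: ✗ (fails at j=3)
  i=2: ✗ (fails at j=3)
  i=3: ✗ (fails at j=3)
Positions where it holds: {} → 0.

0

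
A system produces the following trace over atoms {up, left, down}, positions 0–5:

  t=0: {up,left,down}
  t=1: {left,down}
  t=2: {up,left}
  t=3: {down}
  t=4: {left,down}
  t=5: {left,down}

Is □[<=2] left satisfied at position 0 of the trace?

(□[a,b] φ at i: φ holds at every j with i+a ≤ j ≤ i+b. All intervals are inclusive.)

Holds

Check left at every j in [0,2]:
  j=0: true
  j=1: true
  j=2: true
All positions satisfy it → formula holds.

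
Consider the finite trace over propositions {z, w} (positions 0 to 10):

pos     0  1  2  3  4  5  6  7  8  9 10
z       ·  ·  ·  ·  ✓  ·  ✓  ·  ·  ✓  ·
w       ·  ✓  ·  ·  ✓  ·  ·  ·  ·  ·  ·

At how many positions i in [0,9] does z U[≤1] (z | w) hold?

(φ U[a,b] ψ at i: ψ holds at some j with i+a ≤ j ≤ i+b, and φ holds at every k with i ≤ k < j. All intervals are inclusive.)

Evaluate at each i in [0,9]:
  i=0: ✗ (lhs fails at k=0 before rhs at j=1)
  i=1: ✓ (rhs at j=1)
  i=2: ✗ (no rhs in [2,3])
  i=3: ✗ (lhs fails at k=3 before rhs at j=4)
  i=4: ✓ (rhs at j=4)
  i=5: ✗ (lhs fails at k=5 before rhs at j=6)
  i=6: ✓ (rhs at j=6)
  i=7: ✗ (no rhs in [7,8])
  i=8: ✗ (lhs fails at k=8 before rhs at j=9)
  i=9: ✓ (rhs at j=9)
Positions where it holds: {1, 4, 6, 9} → 4.

4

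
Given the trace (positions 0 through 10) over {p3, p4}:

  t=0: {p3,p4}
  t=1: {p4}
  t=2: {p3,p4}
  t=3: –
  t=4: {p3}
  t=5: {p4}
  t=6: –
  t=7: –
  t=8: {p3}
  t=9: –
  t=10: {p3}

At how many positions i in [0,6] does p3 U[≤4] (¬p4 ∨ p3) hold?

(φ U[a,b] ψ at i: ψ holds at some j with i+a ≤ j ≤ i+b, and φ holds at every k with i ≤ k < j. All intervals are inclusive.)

Evaluate at each i in [0,6]:
  i=0: ✓ (rhs at j=0)
  i=1: ✗ (lhs fails at k=1 before rhs at j=2)
  i=2: ✓ (rhs at j=2)
  i=3: ✓ (rhs at j=3)
  i=4: ✓ (rhs at j=4)
  i=5: ✗ (lhs fails at k=5 before rhs at j=6)
  i=6: ✓ (rhs at j=6)
Positions where it holds: {0, 2, 3, 4, 6} → 5.

5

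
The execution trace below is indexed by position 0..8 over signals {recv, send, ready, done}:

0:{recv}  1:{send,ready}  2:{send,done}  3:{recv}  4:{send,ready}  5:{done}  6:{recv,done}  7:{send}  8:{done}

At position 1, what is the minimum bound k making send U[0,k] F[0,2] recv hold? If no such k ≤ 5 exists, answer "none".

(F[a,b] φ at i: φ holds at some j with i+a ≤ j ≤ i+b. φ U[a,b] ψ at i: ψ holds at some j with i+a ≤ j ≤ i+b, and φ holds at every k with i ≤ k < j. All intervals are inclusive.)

0

Need earliest j ≥ 1 with F[0,2] recv, and send at every k in [1,j-1].
  j=1: rhs holds (empty prefix). k = 0.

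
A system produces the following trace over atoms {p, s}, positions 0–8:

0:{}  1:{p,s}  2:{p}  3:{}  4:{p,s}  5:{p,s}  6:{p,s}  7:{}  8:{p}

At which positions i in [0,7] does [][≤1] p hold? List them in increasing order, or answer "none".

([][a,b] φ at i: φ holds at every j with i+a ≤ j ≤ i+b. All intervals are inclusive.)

1, 4, 5

Evaluate at each i in [0,7]:
  i=0: ✗ (fails at j=0)
  i=1: ✓ (all of [1,2])
  i=2: ✗ (fails at j=3)
  i=3: ✗ (fails at j=3)
  i=4: ✓ (all of [4,5])
  i=5: ✓ (all of [5,6])
  i=6: ✗ (fails at j=7)
  i=7: ✗ (fails at j=7)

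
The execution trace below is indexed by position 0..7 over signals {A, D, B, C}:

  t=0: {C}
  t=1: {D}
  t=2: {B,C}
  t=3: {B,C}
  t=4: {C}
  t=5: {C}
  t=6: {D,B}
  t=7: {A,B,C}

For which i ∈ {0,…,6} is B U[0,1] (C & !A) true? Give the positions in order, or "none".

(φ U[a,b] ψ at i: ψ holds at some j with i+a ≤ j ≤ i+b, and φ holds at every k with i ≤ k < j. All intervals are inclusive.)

Evaluate at each i in [0,6]:
  i=0: ✓ (rhs at j=0)
  i=1: ✗ (lhs fails at k=1 before rhs at j=2)
  i=2: ✓ (rhs at j=2)
  i=3: ✓ (rhs at j=3)
  i=4: ✓ (rhs at j=4)
  i=5: ✓ (rhs at j=5)
  i=6: ✗ (no rhs in [6,7])

0, 2, 3, 4, 5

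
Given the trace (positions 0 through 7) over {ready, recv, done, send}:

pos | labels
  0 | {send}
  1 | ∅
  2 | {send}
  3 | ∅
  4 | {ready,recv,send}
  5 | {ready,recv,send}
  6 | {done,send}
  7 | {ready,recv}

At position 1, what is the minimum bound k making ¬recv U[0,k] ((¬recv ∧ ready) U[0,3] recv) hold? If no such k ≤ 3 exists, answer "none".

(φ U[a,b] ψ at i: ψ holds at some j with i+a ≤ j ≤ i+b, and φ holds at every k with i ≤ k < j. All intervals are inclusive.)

Need earliest j ≥ 1 with ((¬recv ∧ ready) U[0,3] recv), and ¬recv at every k in [1,j-1].
  j=1: rhs fails.
  j=2: rhs fails.
  j=3: rhs fails.
  j=4: rhs holds; lhs holds on [1,3]. k = 3.

3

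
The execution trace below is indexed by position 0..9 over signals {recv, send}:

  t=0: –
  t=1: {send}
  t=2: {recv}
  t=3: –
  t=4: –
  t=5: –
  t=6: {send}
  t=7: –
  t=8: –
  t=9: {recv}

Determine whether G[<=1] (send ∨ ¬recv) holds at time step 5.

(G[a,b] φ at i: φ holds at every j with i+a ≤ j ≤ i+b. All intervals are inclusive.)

Check (send ∨ ¬recv) at every j in [5,6]:
  j=5: true
  j=6: true
All positions satisfy it → formula holds.

Yes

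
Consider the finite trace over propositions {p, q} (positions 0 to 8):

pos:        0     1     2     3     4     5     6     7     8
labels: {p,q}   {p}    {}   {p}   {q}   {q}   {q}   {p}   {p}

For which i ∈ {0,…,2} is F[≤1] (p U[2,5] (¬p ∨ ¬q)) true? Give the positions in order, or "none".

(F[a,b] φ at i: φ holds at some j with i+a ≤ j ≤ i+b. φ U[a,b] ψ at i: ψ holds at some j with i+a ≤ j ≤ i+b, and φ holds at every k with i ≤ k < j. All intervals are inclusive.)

0

Evaluate at each i in [0,2]:
  i=0: ✓ (witness j=0)
  i=1: ✗ (none in [1,2])
  i=2: ✗ (none in [2,3])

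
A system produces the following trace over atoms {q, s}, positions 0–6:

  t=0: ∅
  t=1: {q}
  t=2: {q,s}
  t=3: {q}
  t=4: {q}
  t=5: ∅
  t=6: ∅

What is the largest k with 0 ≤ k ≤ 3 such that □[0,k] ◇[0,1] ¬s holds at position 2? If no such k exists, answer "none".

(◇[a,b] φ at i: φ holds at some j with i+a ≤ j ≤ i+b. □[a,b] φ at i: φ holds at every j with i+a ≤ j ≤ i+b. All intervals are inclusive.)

◇[0,1] ¬s must hold from j=2 onward; find where it first fails.
  j=2: holds
  j=3: holds
  j=4: holds
  j=5: holds
Holds through j=5; largest k = 3.

3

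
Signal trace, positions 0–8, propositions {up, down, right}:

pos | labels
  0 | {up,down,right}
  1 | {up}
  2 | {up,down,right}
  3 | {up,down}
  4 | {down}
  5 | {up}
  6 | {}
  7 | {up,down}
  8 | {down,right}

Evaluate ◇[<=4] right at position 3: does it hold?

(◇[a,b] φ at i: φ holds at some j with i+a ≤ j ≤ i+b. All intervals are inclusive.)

Check right at each j in [3,7]:
  j=3: false
  j=4: false
  j=5: false
  j=6: false
  j=7: false
No position in the window satisfies it → formula fails.

No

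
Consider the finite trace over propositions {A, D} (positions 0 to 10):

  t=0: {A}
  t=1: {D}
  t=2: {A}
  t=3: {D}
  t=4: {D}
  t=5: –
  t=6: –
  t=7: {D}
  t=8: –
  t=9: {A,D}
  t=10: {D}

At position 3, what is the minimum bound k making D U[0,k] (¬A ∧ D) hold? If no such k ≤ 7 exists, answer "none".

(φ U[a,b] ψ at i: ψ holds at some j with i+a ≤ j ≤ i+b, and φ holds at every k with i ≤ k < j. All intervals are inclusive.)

Need earliest j ≥ 3 with (¬A ∧ D), and D at every k in [3,j-1].
  j=3: rhs holds (empty prefix). k = 0.

0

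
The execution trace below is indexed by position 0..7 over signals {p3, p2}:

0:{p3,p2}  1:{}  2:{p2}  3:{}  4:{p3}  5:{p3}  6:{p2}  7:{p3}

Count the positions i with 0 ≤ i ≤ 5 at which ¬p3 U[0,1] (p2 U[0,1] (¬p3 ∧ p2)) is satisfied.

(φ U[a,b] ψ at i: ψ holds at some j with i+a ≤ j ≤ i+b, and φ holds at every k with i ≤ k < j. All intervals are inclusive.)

Evaluate at each i in [0,5]:
  i=0: ✗ (no rhs in [0,1])
  i=1: ✓ (rhs at j=2; lhs holds on [1,1])
  i=2: ✓ (rhs at j=2)
  i=3: ✗ (no rhs in [3,4])
  i=4: ✗ (no rhs in [4,5])
  i=5: ✗ (lhs fails at k=5 before rhs at j=6)
Positions where it holds: {1, 2} → 2.

2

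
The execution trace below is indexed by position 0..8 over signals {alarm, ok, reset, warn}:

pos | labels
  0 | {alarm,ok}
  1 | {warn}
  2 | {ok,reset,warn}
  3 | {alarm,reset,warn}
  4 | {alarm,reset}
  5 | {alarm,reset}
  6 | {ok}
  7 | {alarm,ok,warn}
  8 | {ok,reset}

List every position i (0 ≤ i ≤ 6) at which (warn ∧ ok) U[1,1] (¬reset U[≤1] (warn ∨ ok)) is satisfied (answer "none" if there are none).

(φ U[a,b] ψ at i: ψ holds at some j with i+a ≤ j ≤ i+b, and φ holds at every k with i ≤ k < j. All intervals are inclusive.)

2

Evaluate at each i in [0,6]:
  i=0: ✗ (lhs fails at k=0 before rhs at j=1)
  i=1: ✗ (lhs fails at k=1 before rhs at j=2)
  i=2: ✓ (rhs at j=3; lhs holds on [2,2])
  i=3: ✗ (no rhs in [4,4])
  i=4: ✗ (no rhs in [5,5])
  i=5: ✗ (lhs fails at k=5 before rhs at j=6)
  i=6: ✗ (lhs fails at k=6 before rhs at j=7)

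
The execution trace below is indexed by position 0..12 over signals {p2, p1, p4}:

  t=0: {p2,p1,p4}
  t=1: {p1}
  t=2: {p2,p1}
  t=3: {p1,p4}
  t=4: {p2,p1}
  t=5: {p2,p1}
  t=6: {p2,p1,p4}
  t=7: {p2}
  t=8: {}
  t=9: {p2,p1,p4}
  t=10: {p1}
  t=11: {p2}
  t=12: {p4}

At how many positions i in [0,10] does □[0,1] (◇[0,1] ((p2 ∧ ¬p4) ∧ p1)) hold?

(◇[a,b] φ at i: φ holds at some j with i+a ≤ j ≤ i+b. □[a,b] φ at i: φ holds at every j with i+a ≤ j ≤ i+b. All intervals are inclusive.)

Evaluate at each i in [0,10]:
  i=0: ✗ (fails at j=0)
  i=1: ✓ (all of [1,2])
  i=2: ✓ (all of [2,3])
  i=3: ✓ (all of [3,4])
  i=4: ✓ (all of [4,5])
  i=5: ✗ (fails at j=6)
  i=6: ✗ (fails at j=6)
  i=7: ✗ (fails at j=7)
  i=8: ✗ (fails at j=8)
  i=9: ✗ (fails at j=9)
  i=10: ✗ (fails at j=10)
Positions where it holds: {1, 2, 3, 4} → 4.

4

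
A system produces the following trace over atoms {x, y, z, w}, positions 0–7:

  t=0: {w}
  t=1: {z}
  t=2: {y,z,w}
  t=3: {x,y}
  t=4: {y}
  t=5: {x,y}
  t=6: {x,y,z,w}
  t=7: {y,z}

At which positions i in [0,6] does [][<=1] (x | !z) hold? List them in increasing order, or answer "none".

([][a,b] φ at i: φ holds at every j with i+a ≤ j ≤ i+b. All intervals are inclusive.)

Evaluate at each i in [0,6]:
  i=0: ✗ (fails at j=1)
  i=1: ✗ (fails at j=1)
  i=2: ✗ (fails at j=2)
  i=3: ✓ (all of [3,4])
  i=4: ✓ (all of [4,5])
  i=5: ✓ (all of [5,6])
  i=6: ✗ (fails at j=7)

3, 4, 5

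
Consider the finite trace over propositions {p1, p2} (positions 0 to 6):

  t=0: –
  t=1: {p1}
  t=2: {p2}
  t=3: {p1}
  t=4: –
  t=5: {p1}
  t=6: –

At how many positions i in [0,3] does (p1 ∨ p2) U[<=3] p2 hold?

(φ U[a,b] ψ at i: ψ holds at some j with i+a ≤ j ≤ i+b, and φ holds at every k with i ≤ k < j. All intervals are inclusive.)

2

Evaluate at each i in [0,3]:
  i=0: ✗ (lhs fails at k=0 before rhs at j=2)
  i=1: ✓ (rhs at j=2; lhs holds on [1,1])
  i=2: ✓ (rhs at j=2)
  i=3: ✗ (no rhs in [3,6])
Positions where it holds: {1, 2} → 2.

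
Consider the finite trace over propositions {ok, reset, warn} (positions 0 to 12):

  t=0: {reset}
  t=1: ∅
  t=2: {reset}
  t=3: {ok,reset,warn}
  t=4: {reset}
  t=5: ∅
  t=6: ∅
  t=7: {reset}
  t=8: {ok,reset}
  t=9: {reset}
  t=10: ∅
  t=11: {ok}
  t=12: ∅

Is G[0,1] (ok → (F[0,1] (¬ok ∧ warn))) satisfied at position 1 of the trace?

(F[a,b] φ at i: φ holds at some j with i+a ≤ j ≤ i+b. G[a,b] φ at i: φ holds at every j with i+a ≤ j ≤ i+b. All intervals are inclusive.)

Check (ok → (F[0,1] (¬ok ∧ warn))) at every j in [1,2]:
  j=1: antecedent false → ✓
  j=2: antecedent false → ✓
All positions satisfy it → formula holds.

Yes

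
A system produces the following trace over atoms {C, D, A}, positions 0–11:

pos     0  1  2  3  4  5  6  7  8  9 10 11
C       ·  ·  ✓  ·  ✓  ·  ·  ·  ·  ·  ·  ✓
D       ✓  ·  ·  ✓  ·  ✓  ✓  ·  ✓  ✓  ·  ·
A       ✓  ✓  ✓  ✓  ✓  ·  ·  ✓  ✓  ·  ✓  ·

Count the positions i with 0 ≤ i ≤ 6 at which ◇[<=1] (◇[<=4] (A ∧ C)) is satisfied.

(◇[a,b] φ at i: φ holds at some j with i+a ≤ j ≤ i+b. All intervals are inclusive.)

5

Evaluate at each i in [0,6]:
  i=0: ✓ (witness j=0)
  i=1: ✓ (witness j=1)
  i=2: ✓ (witness j=2)
  i=3: ✓ (witness j=3)
  i=4: ✓ (witness j=4)
  i=5: ✗ (none in [5,6])
  i=6: ✗ (none in [6,7])
Positions where it holds: {0, 1, 2, 3, 4} → 5.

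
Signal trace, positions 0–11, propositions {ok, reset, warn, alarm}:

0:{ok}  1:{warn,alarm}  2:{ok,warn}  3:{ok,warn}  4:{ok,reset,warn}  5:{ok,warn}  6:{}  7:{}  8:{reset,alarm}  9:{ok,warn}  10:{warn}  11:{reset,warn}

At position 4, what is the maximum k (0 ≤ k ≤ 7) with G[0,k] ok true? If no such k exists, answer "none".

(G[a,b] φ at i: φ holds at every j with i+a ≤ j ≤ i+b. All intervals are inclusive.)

1

ok must hold from j=4 onward; find where it first fails.
  j=4: holds
  j=5: holds
  j=6: fails
Holds on [4,5], so largest k = 1.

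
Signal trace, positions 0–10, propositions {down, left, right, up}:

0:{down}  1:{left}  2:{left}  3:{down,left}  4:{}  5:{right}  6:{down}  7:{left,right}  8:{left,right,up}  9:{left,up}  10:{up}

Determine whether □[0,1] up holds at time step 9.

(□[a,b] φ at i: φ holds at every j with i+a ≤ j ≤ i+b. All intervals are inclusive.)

Check up at every j in [9,10]:
  j=9: true
  j=10: true
All positions satisfy it → formula holds.

True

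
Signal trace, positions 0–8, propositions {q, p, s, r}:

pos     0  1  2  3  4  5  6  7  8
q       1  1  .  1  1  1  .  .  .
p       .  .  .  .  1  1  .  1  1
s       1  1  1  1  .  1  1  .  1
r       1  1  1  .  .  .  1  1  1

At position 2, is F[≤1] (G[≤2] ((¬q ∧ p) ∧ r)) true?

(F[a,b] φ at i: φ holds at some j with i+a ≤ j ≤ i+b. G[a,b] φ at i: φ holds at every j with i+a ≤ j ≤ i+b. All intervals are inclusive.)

No

Check G[≤2] ((¬q ∧ p) ∧ r) at each j in [2,3]:
  j=2: fails at 2
  j=3: fails at 3
No position in the window satisfies it → formula fails.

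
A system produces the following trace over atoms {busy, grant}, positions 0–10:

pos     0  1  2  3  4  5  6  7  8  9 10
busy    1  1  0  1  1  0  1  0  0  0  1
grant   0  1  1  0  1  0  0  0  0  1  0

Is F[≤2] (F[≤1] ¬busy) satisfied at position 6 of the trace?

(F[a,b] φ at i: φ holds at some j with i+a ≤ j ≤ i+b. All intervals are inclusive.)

Check F[≤1] ¬busy at each j in [6,8]:
  j=6: holds (witness at 7)
  j=7: holds (witness at 7)
  j=8: holds (witness at 8)
Found at j=6 → formula holds.

Holds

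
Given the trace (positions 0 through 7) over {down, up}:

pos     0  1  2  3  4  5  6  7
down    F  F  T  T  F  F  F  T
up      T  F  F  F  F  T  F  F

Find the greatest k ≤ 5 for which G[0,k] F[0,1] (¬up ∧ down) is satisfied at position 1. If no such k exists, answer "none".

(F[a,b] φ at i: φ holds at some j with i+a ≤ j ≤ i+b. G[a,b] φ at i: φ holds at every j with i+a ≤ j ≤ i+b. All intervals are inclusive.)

2

F[0,1] (¬up ∧ down) must hold from j=1 onward; find where it first fails.
  j=1: holds
  j=2: holds
  j=3: holds
  j=4: fails
Holds on [1,3], so largest k = 2.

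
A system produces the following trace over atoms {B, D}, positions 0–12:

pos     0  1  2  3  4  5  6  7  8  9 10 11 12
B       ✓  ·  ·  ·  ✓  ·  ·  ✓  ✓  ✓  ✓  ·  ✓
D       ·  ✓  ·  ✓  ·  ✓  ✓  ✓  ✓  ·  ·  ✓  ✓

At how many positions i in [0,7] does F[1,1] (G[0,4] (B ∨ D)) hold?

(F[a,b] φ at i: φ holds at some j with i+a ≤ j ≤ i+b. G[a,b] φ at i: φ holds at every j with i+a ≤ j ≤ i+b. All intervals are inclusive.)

6

Evaluate at each i in [0,7]:
  i=0: ✗ (none in [1,1])
  i=1: ✗ (none in [2,2])
  i=2: ✓ (witness j=3)
  i=3: ✓ (witness j=4)
  i=4: ✓ (witness j=5)
  i=5: ✓ (witness j=6)
  i=6: ✓ (witness j=7)
  i=7: ✓ (witness j=8)
Positions where it holds: {2, 3, 4, 5, 6, 7} → 6.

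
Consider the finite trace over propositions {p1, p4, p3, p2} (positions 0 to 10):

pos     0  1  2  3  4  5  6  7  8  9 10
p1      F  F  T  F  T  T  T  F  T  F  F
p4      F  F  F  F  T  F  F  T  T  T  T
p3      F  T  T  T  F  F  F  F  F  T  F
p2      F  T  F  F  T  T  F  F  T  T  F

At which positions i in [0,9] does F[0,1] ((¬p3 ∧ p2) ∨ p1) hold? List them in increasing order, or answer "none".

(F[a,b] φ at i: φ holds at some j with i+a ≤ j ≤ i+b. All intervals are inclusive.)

Evaluate at each i in [0,9]:
  i=0: ✗ (none in [0,1])
  i=1: ✓ (witness j=2)
  i=2: ✓ (witness j=2)
  i=3: ✓ (witness j=4)
  i=4: ✓ (witness j=4)
  i=5: ✓ (witness j=5)
  i=6: ✓ (witness j=6)
  i=7: ✓ (witness j=8)
  i=8: ✓ (witness j=8)
  i=9: ✗ (none in [9,10])

1, 2, 3, 4, 5, 6, 7, 8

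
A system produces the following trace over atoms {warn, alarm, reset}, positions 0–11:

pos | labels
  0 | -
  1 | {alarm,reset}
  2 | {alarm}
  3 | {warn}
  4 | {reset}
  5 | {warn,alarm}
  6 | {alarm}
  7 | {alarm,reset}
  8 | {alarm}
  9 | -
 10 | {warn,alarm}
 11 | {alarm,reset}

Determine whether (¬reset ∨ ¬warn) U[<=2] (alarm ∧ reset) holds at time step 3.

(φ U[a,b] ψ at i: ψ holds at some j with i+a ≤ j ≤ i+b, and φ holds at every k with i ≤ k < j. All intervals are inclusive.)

Need some j in [3,5] with (alarm ∧ reset), and (¬reset ∨ ¬warn) at every k in [3,j-1].
  j=3: (alarm ∧ reset) false.
  j=4: (alarm ∧ reset) false.
  j=5: (alarm ∧ reset) false.
No j in the window works → until fails.

False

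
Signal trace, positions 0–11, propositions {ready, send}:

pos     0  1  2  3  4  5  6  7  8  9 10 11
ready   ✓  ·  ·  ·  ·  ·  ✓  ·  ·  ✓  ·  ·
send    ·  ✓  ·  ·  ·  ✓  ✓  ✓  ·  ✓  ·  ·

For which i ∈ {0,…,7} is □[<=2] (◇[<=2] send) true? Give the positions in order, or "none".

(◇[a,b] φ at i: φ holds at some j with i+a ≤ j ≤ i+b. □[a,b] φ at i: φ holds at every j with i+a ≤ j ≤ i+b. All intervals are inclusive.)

3, 4, 5, 6, 7

Evaluate at each i in [0,7]:
  i=0: ✗ (fails at j=2)
  i=1: ✗ (fails at j=2)
  i=2: ✗ (fails at j=2)
  i=3: ✓ (all of [3,5])
  i=4: ✓ (all of [4,6])
  i=5: ✓ (all of [5,7])
  i=6: ✓ (all of [6,8])
  i=7: ✓ (all of [7,9])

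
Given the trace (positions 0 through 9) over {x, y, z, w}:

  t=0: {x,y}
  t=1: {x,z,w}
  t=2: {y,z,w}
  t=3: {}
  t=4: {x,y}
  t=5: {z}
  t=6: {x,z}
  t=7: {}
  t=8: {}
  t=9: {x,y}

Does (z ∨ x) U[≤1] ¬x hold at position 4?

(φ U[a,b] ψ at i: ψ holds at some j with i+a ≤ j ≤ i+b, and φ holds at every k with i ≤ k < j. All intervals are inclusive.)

Need some j in [4,5] with ¬x, and (z ∨ x) at every k in [4,j-1].
  j=4: ¬x false.
  j=5: ¬x holds; (z ∨ x) holds at every k in [4,4] → satisfied.

Holds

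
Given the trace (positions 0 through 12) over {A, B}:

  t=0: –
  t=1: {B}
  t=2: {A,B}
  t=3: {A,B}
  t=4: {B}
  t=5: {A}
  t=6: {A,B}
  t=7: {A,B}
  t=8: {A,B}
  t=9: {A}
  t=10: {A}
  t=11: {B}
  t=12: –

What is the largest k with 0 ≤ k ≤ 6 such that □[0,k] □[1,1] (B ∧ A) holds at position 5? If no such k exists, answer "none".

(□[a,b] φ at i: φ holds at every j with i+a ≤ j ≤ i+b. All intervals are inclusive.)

□[1,1] (B ∧ A) must hold from j=5 onward; find where it first fails.
  j=5: holds
  j=6: holds
  j=7: holds
  j=8: fails
Holds on [5,7], so largest k = 2.

2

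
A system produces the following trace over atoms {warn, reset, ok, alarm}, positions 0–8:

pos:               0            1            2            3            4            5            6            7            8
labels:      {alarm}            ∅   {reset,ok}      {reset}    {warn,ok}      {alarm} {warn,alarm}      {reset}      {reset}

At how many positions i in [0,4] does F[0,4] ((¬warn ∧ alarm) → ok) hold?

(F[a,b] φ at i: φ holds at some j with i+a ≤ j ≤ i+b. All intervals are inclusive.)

5

Evaluate at each i in [0,4]:
  i=0: ✓ (witness j=1)
  i=1: ✓ (witness j=1)
  i=2: ✓ (witness j=2)
  i=3: ✓ (witness j=3)
  i=4: ✓ (witness j=4)
Positions where it holds: {0, 1, 2, 3, 4} → 5.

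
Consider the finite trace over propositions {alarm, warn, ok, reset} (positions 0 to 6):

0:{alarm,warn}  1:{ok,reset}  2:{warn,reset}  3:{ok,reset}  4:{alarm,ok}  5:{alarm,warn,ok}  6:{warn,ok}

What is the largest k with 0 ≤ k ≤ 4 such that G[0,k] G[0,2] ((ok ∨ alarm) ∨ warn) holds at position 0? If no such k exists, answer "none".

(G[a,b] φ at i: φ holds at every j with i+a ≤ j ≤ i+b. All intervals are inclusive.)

4

G[0,2] ((ok ∨ alarm) ∨ warn) must hold from j=0 onward; find where it first fails.
  j=0: holds
  j=1: holds
  j=2: holds
  j=3: holds
  j=4: holds
Holds through j=4; largest k = 4.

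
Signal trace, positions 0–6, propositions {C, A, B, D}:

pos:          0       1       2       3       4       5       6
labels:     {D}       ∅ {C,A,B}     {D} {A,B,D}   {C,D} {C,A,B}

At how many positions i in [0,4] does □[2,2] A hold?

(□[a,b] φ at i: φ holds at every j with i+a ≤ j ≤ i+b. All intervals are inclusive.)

Evaluate at each i in [0,4]:
  i=0: ✓ (all of [2,2])
  i=1: ✗ (fails at j=3)
  i=2: ✓ (all of [4,4])
  i=3: ✗ (fails at j=5)
  i=4: ✓ (all of [6,6])
Positions where it holds: {0, 2, 4} → 3.

3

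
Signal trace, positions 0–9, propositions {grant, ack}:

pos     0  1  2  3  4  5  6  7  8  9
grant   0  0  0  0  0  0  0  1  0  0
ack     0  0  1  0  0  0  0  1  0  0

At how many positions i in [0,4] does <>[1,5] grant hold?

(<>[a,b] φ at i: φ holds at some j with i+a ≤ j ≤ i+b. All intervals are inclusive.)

Evaluate at each i in [0,4]:
  i=0: ✗ (none in [1,5])
  i=1: ✗ (none in [2,6])
  i=2: ✓ (witness j=7)
  i=3: ✓ (witness j=7)
  i=4: ✓ (witness j=7)
Positions where it holds: {2, 3, 4} → 3.

3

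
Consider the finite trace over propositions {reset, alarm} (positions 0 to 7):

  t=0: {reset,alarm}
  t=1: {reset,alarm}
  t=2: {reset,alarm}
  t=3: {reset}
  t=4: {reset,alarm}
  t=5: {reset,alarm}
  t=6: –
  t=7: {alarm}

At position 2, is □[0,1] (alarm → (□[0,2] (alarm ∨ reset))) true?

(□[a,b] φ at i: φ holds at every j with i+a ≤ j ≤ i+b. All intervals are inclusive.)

Yes

Check (alarm → (□[0,2] (alarm ∨ reset))) at every j in [2,3]:
  j=2: antecedent true; consequent holds on [2,4] → ✓
  j=3: antecedent false → ✓
All positions satisfy it → formula holds.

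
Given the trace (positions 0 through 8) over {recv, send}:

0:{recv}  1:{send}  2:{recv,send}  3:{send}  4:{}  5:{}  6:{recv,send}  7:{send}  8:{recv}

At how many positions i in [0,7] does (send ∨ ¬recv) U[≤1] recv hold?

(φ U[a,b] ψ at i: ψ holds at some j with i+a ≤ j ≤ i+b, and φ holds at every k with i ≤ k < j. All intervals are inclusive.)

Evaluate at each i in [0,7]:
  i=0: ✓ (rhs at j=0)
  i=1: ✓ (rhs at j=2; lhs holds on [1,1])
  i=2: ✓ (rhs at j=2)
  i=3: ✗ (no rhs in [3,4])
  i=4: ✗ (no rhs in [4,5])
  i=5: ✓ (rhs at j=6; lhs holds on [5,5])
  i=6: ✓ (rhs at j=6)
  i=7: ✓ (rhs at j=8; lhs holds on [7,7])
Positions where it holds: {0, 1, 2, 5, 6, 7} → 6.

6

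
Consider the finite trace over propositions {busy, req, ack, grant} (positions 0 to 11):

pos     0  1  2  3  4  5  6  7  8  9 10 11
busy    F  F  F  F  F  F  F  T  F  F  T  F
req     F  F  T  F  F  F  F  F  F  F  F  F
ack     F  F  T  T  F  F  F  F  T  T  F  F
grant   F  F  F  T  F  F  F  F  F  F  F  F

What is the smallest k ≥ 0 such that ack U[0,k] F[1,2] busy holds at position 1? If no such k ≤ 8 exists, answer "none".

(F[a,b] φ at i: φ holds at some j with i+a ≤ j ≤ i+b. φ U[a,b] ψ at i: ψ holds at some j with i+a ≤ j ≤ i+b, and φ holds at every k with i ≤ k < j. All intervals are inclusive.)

none

Need earliest j ≥ 1 with F[1,2] busy, and ack at every k in [1,j-1].
  j=1: rhs fails.
  j=2: rhs fails.
  j=3: rhs fails.
  j=4: rhs fails.
  j=5: rhs holds but lhs fails at k=1.
  j=6: rhs holds but lhs fails at k=1.
  j=7: rhs fails.
  j=8: rhs holds but lhs fails at k=1.
  j=9: rhs holds but lhs fails at k=1.
No witness within the range → none.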